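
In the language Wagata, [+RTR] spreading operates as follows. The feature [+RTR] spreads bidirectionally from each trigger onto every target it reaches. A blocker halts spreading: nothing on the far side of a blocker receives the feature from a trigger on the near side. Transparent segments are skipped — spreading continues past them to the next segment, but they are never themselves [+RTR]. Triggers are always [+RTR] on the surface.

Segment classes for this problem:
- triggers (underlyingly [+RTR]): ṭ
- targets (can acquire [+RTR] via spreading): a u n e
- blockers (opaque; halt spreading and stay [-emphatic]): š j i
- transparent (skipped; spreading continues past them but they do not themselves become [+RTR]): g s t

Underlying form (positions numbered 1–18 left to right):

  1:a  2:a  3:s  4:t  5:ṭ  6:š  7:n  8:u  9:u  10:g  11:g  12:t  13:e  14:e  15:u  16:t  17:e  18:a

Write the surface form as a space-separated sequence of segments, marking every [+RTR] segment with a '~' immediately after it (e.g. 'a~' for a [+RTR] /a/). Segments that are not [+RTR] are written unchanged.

From /ṭ/ at 5 rightward: 6 /š/ blocks.
From /ṭ/ at 5 leftward: 4 /t/ transparent; 3 /s/ transparent; 2 /a/ → [+RTR]; 1 /a/ → [+RTR]; word edge.
Targets with no active source: positions 7 8 9 13 14 15 17 18 stay [-emphatic].
[+RTR] positions on the surface: 1 2 5.

a~ a~ s t ṭ~ š n u u g g t e e u t e a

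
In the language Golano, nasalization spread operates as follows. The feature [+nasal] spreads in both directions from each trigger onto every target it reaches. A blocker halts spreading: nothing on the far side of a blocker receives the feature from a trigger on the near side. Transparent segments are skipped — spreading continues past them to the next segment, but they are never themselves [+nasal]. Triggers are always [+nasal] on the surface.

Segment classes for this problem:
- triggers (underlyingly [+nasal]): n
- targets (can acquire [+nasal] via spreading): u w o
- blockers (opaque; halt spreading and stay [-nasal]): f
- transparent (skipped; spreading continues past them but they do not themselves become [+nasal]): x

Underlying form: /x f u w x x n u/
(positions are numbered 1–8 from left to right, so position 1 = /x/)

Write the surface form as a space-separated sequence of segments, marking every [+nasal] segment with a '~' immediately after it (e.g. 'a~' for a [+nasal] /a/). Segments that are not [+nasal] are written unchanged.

x f u~ w~ x x n~ u~

From /n/ at 7 rightward: 8 /u/ → [+nasal]; word edge.
From /n/ at 7 leftward: 6 /x/ transparent; 5 /x/ transparent; 4 /w/ → [+nasal]; 3 /u/ → [+nasal]; 2 /f/ blocks.
[+nasal] positions on the surface: 3 4 7 8.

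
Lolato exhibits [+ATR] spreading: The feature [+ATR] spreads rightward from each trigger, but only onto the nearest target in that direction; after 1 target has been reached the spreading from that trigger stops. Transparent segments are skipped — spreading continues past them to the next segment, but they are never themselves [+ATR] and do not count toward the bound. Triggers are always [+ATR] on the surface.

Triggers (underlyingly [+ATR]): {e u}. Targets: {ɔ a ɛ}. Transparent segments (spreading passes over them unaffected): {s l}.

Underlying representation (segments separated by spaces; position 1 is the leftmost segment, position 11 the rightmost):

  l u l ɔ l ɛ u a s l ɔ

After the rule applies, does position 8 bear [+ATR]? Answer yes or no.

From /u/ at 2 rightward: 3 /l/ transparent; 4 /ɔ/ → [+ATR]; bound reached.
From /u/ at 7 rightward: 8 /a/ → [+ATR]; bound reached.
Targets with no active source: positions 6 11 stay [-ATR].
[+ATR] positions on the surface: 2 4 7 8.

yes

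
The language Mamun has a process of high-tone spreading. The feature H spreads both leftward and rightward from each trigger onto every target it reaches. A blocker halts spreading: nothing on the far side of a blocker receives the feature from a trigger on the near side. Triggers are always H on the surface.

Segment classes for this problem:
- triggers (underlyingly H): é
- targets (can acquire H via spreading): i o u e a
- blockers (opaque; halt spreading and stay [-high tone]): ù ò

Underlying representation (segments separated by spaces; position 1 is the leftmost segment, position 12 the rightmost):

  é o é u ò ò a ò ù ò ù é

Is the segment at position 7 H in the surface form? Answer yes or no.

no

From /é/ at 1 rightward: 2 /o/ → H; 3 /é/ is itself a trigger — this domain ends here.
From /é/ at 1 leftward: word edge.
From /é/ at 3 rightward: 4 /u/ → H; 5 /ò/ blocks.
From /é/ at 3 leftward: 2 /o/ → H; 1 /é/ is itself a trigger — this domain ends here.
From /é/ at 12 rightward: word edge.
From /é/ at 12 leftward: 11 /ù/ blocks.
Target with no active source: position 7 stays [-high tone].
H positions on the surface: 1 2 3 4 12.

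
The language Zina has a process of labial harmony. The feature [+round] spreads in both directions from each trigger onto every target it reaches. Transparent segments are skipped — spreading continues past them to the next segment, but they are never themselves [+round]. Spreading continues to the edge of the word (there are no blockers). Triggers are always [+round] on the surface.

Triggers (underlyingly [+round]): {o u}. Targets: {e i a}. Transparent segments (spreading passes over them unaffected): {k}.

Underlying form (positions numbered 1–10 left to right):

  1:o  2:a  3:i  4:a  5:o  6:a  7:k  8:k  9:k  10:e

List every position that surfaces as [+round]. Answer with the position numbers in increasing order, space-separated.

1 2 3 4 5 6 10

From /o/ at 1 rightward: 2 /a/ → [+round]; 3 /i/ → [+round]; 4 /a/ → [+round]; 5 /o/ is itself a trigger — this domain ends here.
From /o/ at 1 leftward: word edge.
From /o/ at 5 rightward: 6 /a/ → [+round]; 7 /k/ transparent; 8 /k/ transparent; 9 /k/ transparent; 10 /e/ → [+round]; word edge.
From /o/ at 5 leftward: 4 /a/ → [+round]; 3 /i/ → [+round]; 2 /a/ → [+round]; 1 /o/ is itself a trigger — this domain ends here.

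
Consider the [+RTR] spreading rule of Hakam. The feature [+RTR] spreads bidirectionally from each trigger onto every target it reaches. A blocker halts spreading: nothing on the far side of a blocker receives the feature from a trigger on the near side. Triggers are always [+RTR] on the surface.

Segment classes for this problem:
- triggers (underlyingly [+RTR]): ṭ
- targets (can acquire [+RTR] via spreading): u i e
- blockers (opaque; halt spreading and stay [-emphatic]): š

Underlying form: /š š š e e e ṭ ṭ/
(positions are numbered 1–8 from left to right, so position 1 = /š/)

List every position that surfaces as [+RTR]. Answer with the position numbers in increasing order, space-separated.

From /ṭ/ at 7 rightward: 8 /ṭ/ is itself a trigger — this domain ends here.
From /ṭ/ at 7 leftward: 6 /e/ → [+RTR]; 5 /e/ → [+RTR]; 4 /e/ → [+RTR]; 3 /š/ blocks.
From /ṭ/ at 8 rightward: word edge.
From /ṭ/ at 8 leftward: 7 /ṭ/ is itself a trigger — this domain ends here.

4 5 6 7 8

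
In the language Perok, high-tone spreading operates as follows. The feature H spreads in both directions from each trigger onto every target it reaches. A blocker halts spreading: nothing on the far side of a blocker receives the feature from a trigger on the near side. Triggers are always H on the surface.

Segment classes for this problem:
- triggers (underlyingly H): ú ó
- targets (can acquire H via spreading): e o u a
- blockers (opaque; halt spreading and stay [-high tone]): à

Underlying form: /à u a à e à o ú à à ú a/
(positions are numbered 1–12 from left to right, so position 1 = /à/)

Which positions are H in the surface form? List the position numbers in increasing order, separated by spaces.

7 8 11 12

From /ú/ at 8 rightward: 9 /à/ blocks.
From /ú/ at 8 leftward: 7 /o/ → H; 6 /à/ blocks.
From /ú/ at 11 rightward: 12 /a/ → H; word edge.
From /ú/ at 11 leftward: 10 /à/ blocks.
Targets with no active source: positions 2 3 5 stay [-high tone].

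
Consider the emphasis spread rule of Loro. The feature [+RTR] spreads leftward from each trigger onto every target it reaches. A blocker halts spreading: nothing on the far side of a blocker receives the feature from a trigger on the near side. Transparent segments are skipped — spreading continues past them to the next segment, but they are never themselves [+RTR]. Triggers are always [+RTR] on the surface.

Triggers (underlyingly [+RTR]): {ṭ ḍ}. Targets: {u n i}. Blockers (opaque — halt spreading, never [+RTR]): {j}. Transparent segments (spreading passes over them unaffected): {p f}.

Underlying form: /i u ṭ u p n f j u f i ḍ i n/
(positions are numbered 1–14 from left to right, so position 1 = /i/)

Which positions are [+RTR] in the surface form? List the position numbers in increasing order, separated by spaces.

1 2 3 9 11 12

From /ṭ/ at 3 leftward: 2 /u/ → [+RTR]; 1 /i/ → [+RTR]; word edge.
From /ḍ/ at 12 leftward: 11 /i/ → [+RTR]; 10 /f/ transparent; 9 /u/ → [+RTR]; 8 /j/ blocks.
Targets with no active source: positions 4 6 13 14 stay [-emphatic].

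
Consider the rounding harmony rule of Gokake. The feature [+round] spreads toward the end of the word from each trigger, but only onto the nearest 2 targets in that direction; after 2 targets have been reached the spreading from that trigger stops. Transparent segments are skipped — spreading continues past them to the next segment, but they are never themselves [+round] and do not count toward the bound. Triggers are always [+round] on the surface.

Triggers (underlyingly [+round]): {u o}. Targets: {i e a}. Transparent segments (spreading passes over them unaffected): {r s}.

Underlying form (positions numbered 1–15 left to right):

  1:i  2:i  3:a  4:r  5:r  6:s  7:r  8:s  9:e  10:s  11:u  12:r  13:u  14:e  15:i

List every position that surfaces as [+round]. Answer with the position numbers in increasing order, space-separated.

11 13 14 15

From /u/ at 11 rightward: 12 /r/ transparent; 13 /u/ is itself a trigger — this domain ends here.
From /u/ at 13 rightward: 14 /e/ → [+round]; 15 /i/ → [+round]; bound reached.
Targets with no active source: positions 1 2 3 9 stay [-round].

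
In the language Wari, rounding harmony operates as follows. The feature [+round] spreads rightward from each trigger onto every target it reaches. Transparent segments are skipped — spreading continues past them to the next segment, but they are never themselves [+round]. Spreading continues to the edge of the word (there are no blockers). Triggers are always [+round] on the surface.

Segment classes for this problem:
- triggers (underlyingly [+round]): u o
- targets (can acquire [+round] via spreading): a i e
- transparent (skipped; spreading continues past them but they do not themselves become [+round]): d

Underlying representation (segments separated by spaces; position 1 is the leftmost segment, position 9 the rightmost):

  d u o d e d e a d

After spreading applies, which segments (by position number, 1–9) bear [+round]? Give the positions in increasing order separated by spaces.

2 3 5 7 8

From /u/ at 2 rightward: 3 /o/ is itself a trigger — this domain ends here.
From /o/ at 3 rightward: 4 /d/ transparent; 5 /e/ → [+round]; 6 /d/ transparent; 7 /e/ → [+round]; 8 /a/ → [+round]; 9 /d/ transparent; word edge.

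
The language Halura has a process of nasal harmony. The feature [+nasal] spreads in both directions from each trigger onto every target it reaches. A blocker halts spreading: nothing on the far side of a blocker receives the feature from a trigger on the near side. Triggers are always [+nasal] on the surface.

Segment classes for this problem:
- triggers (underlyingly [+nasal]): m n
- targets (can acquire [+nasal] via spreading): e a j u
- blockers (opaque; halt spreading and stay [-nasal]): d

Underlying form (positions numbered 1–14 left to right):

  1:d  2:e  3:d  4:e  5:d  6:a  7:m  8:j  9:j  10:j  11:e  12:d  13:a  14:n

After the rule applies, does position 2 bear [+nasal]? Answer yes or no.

no

From /m/ at 7 rightward: 8 /j/ → [+nasal]; 9 /j/ → [+nasal]; 10 /j/ → [+nasal]; 11 /e/ → [+nasal]; 12 /d/ blocks.
From /m/ at 7 leftward: 6 /a/ → [+nasal]; 5 /d/ blocks.
From /n/ at 14 rightward: word edge.
From /n/ at 14 leftward: 13 /a/ → [+nasal]; 12 /d/ blocks.
Targets with no active source: positions 2 4 stay [-nasal].
[+nasal] positions on the surface: 6 7 8 9 10 11 13 14.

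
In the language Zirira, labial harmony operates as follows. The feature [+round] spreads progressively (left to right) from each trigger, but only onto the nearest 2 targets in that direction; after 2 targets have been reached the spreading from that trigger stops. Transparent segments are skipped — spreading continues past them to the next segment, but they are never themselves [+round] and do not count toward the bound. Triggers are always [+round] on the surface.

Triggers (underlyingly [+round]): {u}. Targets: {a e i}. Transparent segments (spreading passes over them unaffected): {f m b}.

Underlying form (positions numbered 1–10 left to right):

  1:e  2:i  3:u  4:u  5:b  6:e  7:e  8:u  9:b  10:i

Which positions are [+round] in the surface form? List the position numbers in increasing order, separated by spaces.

From /u/ at 3 rightward: 4 /u/ is itself a trigger — this domain ends here.
From /u/ at 4 rightward: 5 /b/ transparent; 6 /e/ → [+round]; 7 /e/ → [+round]; bound reached.
From /u/ at 8 rightward: 9 /b/ transparent; 10 /i/ → [+round]; word edge.
Targets with no active source: positions 1 2 stay [-round].

3 4 6 7 8 10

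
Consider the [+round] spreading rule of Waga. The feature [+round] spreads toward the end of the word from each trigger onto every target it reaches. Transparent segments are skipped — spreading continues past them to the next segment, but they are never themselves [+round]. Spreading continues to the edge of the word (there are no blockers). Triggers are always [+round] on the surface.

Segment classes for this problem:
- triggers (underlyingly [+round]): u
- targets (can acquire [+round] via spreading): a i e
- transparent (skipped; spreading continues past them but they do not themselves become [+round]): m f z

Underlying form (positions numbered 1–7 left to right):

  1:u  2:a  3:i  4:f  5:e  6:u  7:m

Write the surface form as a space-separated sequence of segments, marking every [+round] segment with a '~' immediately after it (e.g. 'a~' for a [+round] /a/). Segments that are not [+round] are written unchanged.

u~ a~ i~ f e~ u~ m

From /u/ at 1 rightward: 2 /a/ → [+round]; 3 /i/ → [+round]; 4 /f/ transparent; 5 /e/ → [+round]; 6 /u/ is itself a trigger — this domain ends here.
From /u/ at 6 rightward: 7 /m/ transparent; word edge.
[+round] positions on the surface: 1 2 3 5 6.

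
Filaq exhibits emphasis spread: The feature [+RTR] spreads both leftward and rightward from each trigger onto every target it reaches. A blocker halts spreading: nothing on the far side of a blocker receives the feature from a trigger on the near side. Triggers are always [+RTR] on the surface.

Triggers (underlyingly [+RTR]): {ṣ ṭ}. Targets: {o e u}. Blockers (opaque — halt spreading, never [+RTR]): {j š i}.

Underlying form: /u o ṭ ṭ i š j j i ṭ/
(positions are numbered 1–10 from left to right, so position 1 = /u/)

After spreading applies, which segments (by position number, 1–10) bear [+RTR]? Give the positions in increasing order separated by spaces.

1 2 3 4 10

From /ṭ/ at 3 rightward: 4 /ṭ/ is itself a trigger — this domain ends here.
From /ṭ/ at 3 leftward: 2 /o/ → [+RTR]; 1 /u/ → [+RTR]; word edge.
From /ṭ/ at 4 rightward: 5 /i/ blocks.
From /ṭ/ at 4 leftward: 3 /ṭ/ is itself a trigger — this domain ends here.
From /ṭ/ at 10 rightward: word edge.
From /ṭ/ at 10 leftward: 9 /i/ blocks.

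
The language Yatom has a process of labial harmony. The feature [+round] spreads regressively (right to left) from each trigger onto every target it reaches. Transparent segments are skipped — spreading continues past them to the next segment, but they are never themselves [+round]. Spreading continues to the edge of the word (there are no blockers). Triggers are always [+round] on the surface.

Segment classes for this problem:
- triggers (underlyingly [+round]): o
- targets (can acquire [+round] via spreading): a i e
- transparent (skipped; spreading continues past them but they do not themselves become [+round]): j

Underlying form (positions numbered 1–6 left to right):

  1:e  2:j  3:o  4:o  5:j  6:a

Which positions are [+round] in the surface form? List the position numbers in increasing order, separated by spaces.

1 3 4

From /o/ at 3 leftward: 2 /j/ transparent; 1 /e/ → [+round]; word edge.
From /o/ at 4 leftward: 3 /o/ is itself a trigger — this domain ends here.
Target with no active source: position 6 stays [-round].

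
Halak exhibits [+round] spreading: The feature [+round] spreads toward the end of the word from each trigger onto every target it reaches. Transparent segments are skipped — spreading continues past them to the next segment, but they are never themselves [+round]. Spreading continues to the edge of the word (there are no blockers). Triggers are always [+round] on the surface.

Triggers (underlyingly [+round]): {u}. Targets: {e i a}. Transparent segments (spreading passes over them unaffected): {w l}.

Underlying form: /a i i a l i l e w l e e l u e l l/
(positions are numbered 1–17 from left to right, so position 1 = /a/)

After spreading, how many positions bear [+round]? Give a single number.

From /u/ at 14 rightward: 15 /e/ → [+round]; 16 /l/ transparent; 17 /l/ transparent; word edge.
Targets with no active source: positions 1 2 3 4 6 8 11 12 stay [-round].
[+round] positions on the surface: 14 15.

2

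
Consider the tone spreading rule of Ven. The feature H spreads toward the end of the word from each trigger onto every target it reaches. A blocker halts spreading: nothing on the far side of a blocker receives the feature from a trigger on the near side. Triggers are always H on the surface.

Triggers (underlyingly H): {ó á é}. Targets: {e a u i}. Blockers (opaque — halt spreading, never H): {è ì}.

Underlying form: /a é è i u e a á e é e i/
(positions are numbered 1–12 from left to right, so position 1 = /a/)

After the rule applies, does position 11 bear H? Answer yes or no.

From /é/ at 2 rightward: 3 /è/ blocks.
From /á/ at 8 rightward: 9 /e/ → H; 10 /é/ is itself a trigger — this domain ends here.
From /é/ at 10 rightward: 11 /e/ → H; 12 /i/ → H; word edge.
Targets with no active source: positions 1 4 5 6 7 stay [-high tone].
H positions on the surface: 2 8 9 10 11 12.

yes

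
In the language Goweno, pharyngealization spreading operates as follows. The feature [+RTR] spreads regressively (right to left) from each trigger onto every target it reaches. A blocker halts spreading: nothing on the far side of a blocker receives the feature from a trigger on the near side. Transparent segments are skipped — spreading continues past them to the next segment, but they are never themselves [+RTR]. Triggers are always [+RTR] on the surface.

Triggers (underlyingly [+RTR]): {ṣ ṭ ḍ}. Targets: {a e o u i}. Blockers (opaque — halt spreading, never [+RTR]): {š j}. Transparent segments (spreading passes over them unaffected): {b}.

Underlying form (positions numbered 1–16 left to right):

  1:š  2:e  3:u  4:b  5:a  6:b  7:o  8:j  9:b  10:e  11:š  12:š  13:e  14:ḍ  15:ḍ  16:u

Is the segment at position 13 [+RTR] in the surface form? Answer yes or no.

From /ḍ/ at 14 leftward: 13 /e/ → [+RTR]; 12 /š/ blocks.
From /ḍ/ at 15 leftward: 14 /ḍ/ is itself a trigger — this domain ends here.
Targets with no active source: positions 2 3 5 7 10 16 stay [-emphatic].
[+RTR] positions on the surface: 13 14 15.

yes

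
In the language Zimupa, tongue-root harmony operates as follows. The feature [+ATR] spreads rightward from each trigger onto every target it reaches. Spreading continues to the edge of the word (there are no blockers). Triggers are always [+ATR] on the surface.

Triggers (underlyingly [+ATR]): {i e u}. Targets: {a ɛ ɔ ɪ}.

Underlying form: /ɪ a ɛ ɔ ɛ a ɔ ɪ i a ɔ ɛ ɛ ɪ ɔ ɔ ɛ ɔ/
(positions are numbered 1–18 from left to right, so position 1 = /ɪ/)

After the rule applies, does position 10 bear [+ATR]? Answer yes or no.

From /i/ at 9 rightward: 10 /a/ → [+ATR]; 11 /ɔ/ → [+ATR]; 12 /ɛ/ → [+ATR]; 13 /ɛ/ → [+ATR]; 14 /ɪ/ → [+ATR]; 15 /ɔ/ → [+ATR]; 16 /ɔ/ → [+ATR]; 17 /ɛ/ → [+ATR]; 18 /ɔ/ → [+ATR]; word edge.
Targets with no active source: positions 1 2 3 4 5 6 7 8 stay [-ATR].
[+ATR] positions on the surface: 9 10 11 12 13 14 15 16 17 18.

yes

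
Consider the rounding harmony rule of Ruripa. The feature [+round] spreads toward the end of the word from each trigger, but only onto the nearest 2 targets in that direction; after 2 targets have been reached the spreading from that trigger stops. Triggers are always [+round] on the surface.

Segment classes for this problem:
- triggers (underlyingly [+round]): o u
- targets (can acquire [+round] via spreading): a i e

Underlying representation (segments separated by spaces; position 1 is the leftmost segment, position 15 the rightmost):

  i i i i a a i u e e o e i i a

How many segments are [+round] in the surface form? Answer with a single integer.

From /u/ at 8 rightward: 9 /e/ → [+round]; 10 /e/ → [+round]; bound reached.
From /o/ at 11 rightward: 12 /e/ → [+round]; 13 /i/ → [+round]; bound reached.
Targets with no active source: positions 1 2 3 4 5 6 7 14 15 stay [-round].
[+round] positions on the surface: 8 9 10 11 12 13.

6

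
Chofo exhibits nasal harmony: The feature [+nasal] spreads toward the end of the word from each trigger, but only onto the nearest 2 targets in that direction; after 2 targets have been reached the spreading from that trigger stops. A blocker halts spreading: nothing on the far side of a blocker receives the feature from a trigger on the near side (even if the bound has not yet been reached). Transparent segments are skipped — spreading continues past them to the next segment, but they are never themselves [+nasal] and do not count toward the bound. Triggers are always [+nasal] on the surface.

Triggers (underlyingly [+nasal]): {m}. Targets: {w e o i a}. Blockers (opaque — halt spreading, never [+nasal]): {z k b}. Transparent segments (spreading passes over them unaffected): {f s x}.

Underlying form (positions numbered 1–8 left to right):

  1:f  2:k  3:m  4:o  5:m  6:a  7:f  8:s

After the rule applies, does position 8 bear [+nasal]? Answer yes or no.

From /m/ at 3 rightward: 4 /o/ → [+nasal]; 5 /m/ is itself a trigger — this domain ends here.
From /m/ at 5 rightward: 6 /a/ → [+nasal]; 7 /f/ transparent; 8 /s/ transparent; word edge.
[+nasal] positions on the surface: 3 4 5 6.

no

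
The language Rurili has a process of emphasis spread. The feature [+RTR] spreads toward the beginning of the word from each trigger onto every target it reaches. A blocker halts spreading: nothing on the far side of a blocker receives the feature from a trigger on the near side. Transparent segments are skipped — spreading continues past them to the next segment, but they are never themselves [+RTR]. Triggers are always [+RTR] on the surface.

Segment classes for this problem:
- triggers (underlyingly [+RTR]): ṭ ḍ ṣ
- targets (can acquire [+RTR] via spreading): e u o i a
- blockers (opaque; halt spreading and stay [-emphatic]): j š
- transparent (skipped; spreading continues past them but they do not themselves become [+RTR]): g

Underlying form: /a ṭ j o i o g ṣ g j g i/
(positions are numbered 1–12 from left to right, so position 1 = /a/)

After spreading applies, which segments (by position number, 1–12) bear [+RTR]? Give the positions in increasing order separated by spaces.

From /ṭ/ at 2 leftward: 1 /a/ → [+RTR]; word edge.
From /ṣ/ at 8 leftward: 7 /g/ transparent; 6 /o/ → [+RTR]; 5 /i/ → [+RTR]; 4 /o/ → [+RTR]; 3 /j/ blocks.
Target with no active source: position 12 stays [-emphatic].

1 2 4 5 6 8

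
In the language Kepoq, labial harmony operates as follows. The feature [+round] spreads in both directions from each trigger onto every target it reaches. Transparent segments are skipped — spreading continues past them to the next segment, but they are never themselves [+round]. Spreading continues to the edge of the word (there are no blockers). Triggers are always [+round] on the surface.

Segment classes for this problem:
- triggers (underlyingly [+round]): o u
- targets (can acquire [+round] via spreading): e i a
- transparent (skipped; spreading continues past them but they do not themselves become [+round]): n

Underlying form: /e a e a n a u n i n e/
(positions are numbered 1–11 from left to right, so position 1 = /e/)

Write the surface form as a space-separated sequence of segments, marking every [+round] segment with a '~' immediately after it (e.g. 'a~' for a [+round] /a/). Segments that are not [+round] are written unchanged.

e~ a~ e~ a~ n a~ u~ n i~ n e~

From /u/ at 7 rightward: 8 /n/ transparent; 9 /i/ → [+round]; 10 /n/ transparent; 11 /e/ → [+round]; word edge.
From /u/ at 7 leftward: 6 /a/ → [+round]; 5 /n/ transparent; 4 /a/ → [+round]; 3 /e/ → [+round]; 2 /a/ → [+round]; 1 /e/ → [+round]; word edge.
[+round] positions on the surface: 1 2 3 4 6 7 9 11.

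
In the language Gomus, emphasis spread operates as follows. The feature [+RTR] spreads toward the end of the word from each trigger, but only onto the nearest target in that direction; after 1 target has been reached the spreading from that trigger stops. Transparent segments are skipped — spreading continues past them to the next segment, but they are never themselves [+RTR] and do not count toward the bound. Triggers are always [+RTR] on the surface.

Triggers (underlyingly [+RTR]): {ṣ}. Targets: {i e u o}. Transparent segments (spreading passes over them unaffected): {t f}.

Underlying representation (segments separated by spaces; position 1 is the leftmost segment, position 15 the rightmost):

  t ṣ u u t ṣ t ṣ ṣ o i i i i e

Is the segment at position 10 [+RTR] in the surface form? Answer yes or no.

yes

From /ṣ/ at 2 rightward: 3 /u/ → [+RTR]; bound reached.
From /ṣ/ at 6 rightward: 7 /t/ transparent; 8 /ṣ/ is itself a trigger — this domain ends here.
From /ṣ/ at 8 rightward: 9 /ṣ/ is itself a trigger — this domain ends here.
From /ṣ/ at 9 rightward: 10 /o/ → [+RTR]; bound reached.
Targets with no active source: positions 4 11 12 13 14 15 stay [-emphatic].
[+RTR] positions on the surface: 2 3 6 8 9 10.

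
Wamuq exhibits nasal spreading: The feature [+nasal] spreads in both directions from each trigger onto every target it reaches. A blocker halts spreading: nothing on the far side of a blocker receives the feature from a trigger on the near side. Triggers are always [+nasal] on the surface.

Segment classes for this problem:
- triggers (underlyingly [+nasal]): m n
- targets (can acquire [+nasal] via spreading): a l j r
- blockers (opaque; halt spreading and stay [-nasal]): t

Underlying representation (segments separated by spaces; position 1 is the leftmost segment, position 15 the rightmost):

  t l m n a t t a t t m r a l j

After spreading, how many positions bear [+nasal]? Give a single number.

From /m/ at 3 rightward: 4 /n/ is itself a trigger — this domain ends here.
From /m/ at 3 leftward: 2 /l/ → [+nasal]; 1 /t/ blocks.
From /n/ at 4 rightward: 5 /a/ → [+nasal]; 6 /t/ blocks.
From /n/ at 4 leftward: 3 /m/ is itself a trigger — this domain ends here.
From /m/ at 11 rightward: 12 /r/ → [+nasal]; 13 /a/ → [+nasal]; 14 /l/ → [+nasal]; 15 /j/ → [+nasal]; word edge.
From /m/ at 11 leftward: 10 /t/ blocks.
Target with no active source: position 8 stays [-nasal].
[+nasal] positions on the surface: 2 3 4 5 11 12 13 14 15.

9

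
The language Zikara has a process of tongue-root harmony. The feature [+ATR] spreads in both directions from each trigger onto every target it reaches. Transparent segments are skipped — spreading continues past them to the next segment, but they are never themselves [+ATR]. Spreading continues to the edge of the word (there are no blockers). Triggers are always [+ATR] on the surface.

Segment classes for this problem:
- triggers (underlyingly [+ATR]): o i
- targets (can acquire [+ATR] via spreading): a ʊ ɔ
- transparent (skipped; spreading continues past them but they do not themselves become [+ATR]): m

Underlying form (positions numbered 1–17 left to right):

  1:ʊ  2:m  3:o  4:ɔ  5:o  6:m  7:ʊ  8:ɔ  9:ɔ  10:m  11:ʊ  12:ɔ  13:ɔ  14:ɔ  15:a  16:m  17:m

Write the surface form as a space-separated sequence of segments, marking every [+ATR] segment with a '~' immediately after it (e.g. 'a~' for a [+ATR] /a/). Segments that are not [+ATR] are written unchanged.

From /o/ at 3 rightward: 4 /ɔ/ → [+ATR]; 5 /o/ is itself a trigger — this domain ends here.
From /o/ at 3 leftward: 2 /m/ transparent; 1 /ʊ/ → [+ATR]; word edge.
From /o/ at 5 rightward: 6 /m/ transparent; 7 /ʊ/ → [+ATR]; 8 /ɔ/ → [+ATR]; 9 /ɔ/ → [+ATR]; 10 /m/ transparent; 11 /ʊ/ → [+ATR]; 12 /ɔ/ → [+ATR]; 13 /ɔ/ → [+ATR]; 14 /ɔ/ → [+ATR]; 15 /a/ → [+ATR]; 16 /m/ transparent; 17 /m/ transparent; word edge.
From /o/ at 5 leftward: 4 /ɔ/ → [+ATR]; 3 /o/ is itself a trigger — this domain ends here.
[+ATR] positions on the surface: 1 3 4 5 7 8 9 11 12 13 14 15.

ʊ~ m o~ ɔ~ o~ m ʊ~ ɔ~ ɔ~ m ʊ~ ɔ~ ɔ~ ɔ~ a~ m m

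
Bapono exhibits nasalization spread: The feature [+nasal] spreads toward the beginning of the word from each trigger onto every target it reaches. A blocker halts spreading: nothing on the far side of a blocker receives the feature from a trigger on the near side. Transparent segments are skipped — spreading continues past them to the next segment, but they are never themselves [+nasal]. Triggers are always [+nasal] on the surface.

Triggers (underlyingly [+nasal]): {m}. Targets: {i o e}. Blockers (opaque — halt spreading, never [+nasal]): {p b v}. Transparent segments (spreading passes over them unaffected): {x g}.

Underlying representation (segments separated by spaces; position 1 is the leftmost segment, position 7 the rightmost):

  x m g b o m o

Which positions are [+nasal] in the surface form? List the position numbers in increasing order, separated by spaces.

From /m/ at 2 leftward: 1 /x/ transparent; word edge.
From /m/ at 6 leftward: 5 /o/ → [+nasal]; 4 /b/ blocks.
Target with no active source: position 7 stays [-nasal].

2 5 6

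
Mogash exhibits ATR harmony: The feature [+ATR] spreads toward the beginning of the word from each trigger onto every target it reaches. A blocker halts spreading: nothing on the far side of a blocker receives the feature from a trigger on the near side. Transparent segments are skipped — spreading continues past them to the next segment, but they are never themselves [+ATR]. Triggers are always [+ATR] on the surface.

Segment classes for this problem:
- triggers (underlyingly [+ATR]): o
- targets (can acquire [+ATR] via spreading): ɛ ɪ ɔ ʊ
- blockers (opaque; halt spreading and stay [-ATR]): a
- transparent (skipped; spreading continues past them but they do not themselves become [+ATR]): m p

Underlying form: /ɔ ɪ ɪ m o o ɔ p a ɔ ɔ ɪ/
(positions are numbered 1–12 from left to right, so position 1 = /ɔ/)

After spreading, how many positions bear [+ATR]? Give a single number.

5

From /o/ at 5 leftward: 4 /m/ transparent; 3 /ɪ/ → [+ATR]; 2 /ɪ/ → [+ATR]; 1 /ɔ/ → [+ATR]; word edge.
From /o/ at 6 leftward: 5 /o/ is itself a trigger — this domain ends here.
Targets with no active source: positions 7 10 11 12 stay [-ATR].
[+ATR] positions on the surface: 1 2 3 5 6.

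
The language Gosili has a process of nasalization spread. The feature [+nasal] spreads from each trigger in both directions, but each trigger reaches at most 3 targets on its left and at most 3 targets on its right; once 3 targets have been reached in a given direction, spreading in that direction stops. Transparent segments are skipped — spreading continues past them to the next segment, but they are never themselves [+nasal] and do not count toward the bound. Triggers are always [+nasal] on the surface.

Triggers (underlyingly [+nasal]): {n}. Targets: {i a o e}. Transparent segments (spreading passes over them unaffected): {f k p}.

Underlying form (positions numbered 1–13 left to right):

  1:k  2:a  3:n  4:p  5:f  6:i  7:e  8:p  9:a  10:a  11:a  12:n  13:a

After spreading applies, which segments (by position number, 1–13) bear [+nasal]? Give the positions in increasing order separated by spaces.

2 3 6 7 9 10 11 12 13

From /n/ at 3 rightward: 4 /p/ transparent; 5 /f/ transparent; 6 /i/ → [+nasal]; 7 /e/ → [+nasal]; 8 /p/ transparent; 9 /a/ → [+nasal]; bound reached.
From /n/ at 3 leftward: 2 /a/ → [+nasal]; 1 /k/ transparent; word edge.
From /n/ at 12 rightward: 13 /a/ → [+nasal]; word edge.
From /n/ at 12 leftward: 11 /a/ → [+nasal]; 10 /a/ → [+nasal]; 9 /a/ → [+nasal]; bound reached.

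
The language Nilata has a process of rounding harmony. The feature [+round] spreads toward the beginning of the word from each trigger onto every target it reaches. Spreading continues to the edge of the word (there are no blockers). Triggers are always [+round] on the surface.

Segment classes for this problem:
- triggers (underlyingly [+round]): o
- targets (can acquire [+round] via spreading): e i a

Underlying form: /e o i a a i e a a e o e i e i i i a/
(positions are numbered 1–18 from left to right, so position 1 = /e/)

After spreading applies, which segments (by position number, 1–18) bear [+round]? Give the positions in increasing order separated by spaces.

From /o/ at 2 leftward: 1 /e/ → [+round]; word edge.
From /o/ at 11 leftward: 10 /e/ → [+round]; 9 /a/ → [+round]; 8 /a/ → [+round]; 7 /e/ → [+round]; 6 /i/ → [+round]; 5 /a/ → [+round]; 4 /a/ → [+round]; 3 /i/ → [+round]; 2 /o/ is itself a trigger — this domain ends here.
Targets with no active source: positions 12 13 14 15 16 17 18 stay [-round].

1 2 3 4 5 6 7 8 9 10 11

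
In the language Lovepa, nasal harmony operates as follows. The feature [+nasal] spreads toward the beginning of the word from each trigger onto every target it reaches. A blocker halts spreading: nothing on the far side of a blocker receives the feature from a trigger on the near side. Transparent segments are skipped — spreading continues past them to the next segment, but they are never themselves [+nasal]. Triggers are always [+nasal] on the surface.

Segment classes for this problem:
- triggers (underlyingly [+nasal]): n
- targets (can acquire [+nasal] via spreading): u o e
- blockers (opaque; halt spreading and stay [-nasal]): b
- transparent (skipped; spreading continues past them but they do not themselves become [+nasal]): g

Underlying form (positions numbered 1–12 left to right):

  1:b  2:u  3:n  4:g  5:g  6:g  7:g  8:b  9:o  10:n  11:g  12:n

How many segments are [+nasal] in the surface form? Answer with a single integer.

5

From /n/ at 3 leftward: 2 /u/ → [+nasal]; 1 /b/ blocks.
From /n/ at 10 leftward: 9 /o/ → [+nasal]; 8 /b/ blocks.
From /n/ at 12 leftward: 11 /g/ transparent; 10 /n/ is itself a trigger — this domain ends here.
[+nasal] positions on the surface: 2 3 9 10 12.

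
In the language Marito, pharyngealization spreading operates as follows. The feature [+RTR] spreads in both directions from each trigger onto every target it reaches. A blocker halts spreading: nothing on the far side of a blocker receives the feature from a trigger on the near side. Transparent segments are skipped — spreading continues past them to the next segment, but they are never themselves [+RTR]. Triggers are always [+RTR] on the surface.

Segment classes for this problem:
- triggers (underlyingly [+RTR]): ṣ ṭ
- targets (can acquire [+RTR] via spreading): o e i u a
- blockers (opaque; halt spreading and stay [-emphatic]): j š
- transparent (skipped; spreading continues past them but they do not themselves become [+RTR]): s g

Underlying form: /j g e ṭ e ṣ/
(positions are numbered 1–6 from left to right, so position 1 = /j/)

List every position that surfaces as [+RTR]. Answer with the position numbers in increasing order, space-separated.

From /ṭ/ at 4 rightward: 5 /e/ → [+RTR]; 6 /ṣ/ is itself a trigger — this domain ends here.
From /ṭ/ at 4 leftward: 3 /e/ → [+RTR]; 2 /g/ transparent; 1 /j/ blocks.
From /ṣ/ at 6 rightward: word edge.
From /ṣ/ at 6 leftward: 5 /e/ → [+RTR]; 4 /ṭ/ is itself a trigger — this domain ends here.

3 4 5 6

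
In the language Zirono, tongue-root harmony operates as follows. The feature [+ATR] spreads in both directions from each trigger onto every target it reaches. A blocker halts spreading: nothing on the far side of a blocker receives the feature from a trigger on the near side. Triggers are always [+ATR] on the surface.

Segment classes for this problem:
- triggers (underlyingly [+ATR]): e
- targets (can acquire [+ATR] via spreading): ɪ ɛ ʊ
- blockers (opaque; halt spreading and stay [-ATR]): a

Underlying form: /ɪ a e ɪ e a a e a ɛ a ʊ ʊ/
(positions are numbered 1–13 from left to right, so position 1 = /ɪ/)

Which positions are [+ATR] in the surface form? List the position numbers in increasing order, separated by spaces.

From /e/ at 3 rightward: 4 /ɪ/ → [+ATR]; 5 /e/ is itself a trigger — this domain ends here.
From /e/ at 3 leftward: 2 /a/ blocks.
From /e/ at 5 rightward: 6 /a/ blocks.
From /e/ at 5 leftward: 4 /ɪ/ → [+ATR]; 3 /e/ is itself a trigger — this domain ends here.
From /e/ at 8 rightward: 9 /a/ blocks.
From /e/ at 8 leftward: 7 /a/ blocks.
Targets with no active source: positions 1 10 12 13 stay [-ATR].

3 4 5 8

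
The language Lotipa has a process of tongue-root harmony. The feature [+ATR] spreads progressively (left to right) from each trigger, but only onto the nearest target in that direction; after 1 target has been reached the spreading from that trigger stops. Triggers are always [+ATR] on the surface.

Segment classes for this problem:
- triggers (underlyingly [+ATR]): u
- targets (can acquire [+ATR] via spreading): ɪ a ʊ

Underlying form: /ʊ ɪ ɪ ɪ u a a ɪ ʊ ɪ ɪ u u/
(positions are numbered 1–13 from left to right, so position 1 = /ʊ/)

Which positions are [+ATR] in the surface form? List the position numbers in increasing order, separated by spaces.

5 6 12 13

From /u/ at 5 rightward: 6 /a/ → [+ATR]; bound reached.
From /u/ at 12 rightward: 13 /u/ is itself a trigger — this domain ends here.
From /u/ at 13 rightward: word edge.
Targets with no active source: positions 1 2 3 4 7 8 9 10 11 stay [-ATR].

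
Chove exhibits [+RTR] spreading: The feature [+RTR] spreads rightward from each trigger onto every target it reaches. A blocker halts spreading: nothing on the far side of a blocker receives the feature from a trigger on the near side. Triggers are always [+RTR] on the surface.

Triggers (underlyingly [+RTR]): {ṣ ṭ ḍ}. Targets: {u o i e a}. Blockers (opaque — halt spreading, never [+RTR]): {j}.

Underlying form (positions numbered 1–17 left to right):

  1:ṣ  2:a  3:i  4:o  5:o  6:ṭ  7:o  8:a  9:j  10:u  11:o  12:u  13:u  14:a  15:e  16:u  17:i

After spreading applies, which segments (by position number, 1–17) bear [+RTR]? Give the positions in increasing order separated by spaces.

1 2 3 4 5 6 7 8

From /ṣ/ at 1 rightward: 2 /a/ → [+RTR]; 3 /i/ → [+RTR]; 4 /o/ → [+RTR]; 5 /o/ → [+RTR]; 6 /ṭ/ is itself a trigger — this domain ends here.
From /ṭ/ at 6 rightward: 7 /o/ → [+RTR]; 8 /a/ → [+RTR]; 9 /j/ blocks.
Targets with no active source: positions 10 11 12 13 14 15 16 17 stay [-emphatic].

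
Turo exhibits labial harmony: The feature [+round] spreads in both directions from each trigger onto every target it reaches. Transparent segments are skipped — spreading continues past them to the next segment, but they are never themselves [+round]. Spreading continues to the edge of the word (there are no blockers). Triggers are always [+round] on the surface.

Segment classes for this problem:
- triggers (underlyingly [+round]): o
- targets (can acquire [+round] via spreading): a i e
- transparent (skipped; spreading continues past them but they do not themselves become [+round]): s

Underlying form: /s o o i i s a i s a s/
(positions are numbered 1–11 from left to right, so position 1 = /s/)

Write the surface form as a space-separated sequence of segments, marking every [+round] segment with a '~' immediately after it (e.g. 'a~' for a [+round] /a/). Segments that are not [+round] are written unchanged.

s o~ o~ i~ i~ s a~ i~ s a~ s

From /o/ at 2 rightward: 3 /o/ is itself a trigger — this domain ends here.
From /o/ at 2 leftward: 1 /s/ transparent; word edge.
From /o/ at 3 rightward: 4 /i/ → [+round]; 5 /i/ → [+round]; 6 /s/ transparent; 7 /a/ → [+round]; 8 /i/ → [+round]; 9 /s/ transparent; 10 /a/ → [+round]; 11 /s/ transparent; word edge.
From /o/ at 3 leftward: 2 /o/ is itself a trigger — this domain ends here.
[+round] positions on the surface: 2 3 4 5 7 8 10.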